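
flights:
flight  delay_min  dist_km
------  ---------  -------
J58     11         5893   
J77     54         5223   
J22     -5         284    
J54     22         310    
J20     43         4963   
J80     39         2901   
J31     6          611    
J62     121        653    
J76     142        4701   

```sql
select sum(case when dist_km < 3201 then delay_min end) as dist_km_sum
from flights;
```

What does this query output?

flight=J58: ✗
flight=J77: ✗
flight=J22: ✓ → -5
flight=J54: ✓ → 22
flight=J20: ✗
flight=J80: ✓ → 39
flight=J31: ✓ → 6
flight=J62: ✓ → 121
flight=J76: ✗
dist_km_sum = -5 + 22 + 39 + 6 + 121 = 183

183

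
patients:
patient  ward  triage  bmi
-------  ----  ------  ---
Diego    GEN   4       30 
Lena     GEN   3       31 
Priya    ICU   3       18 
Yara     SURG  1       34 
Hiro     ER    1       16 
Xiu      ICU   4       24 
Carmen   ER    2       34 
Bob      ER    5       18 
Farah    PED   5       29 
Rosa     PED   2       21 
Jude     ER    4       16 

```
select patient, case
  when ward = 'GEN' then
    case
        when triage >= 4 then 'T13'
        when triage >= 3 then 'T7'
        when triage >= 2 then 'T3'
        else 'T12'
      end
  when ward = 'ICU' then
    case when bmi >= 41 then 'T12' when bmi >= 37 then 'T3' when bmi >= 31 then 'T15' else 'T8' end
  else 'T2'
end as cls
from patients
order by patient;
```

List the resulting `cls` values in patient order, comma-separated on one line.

patient=Bob: ward='ER' → outer ELSE → T2
patient=Carmen: ward='ER' → outer ELSE → T2
patient=Diego: ward='GEN' → inner[triage >= 4] → T13
patient=Farah: ward='PED' → outer ELSE → T2
patient=Hiro: ward='ER' → outer ELSE → T2
patient=Jude: ward='ER' → outer ELSE → T2
patient=Lena: ward='GEN' → inner[triage >= 3] → T7
patient=Priya: ward='ICU' → inner[ELSE] → T8
patient=Rosa: ward='PED' → outer ELSE → T2
patient=Xiu: ward='ICU' → inner[ELSE] → T8
patient=Yara: ward='SURG' → outer ELSE → T2

T2, T2, T13, T2, T2, T2, T7, T8, T2, T8, T2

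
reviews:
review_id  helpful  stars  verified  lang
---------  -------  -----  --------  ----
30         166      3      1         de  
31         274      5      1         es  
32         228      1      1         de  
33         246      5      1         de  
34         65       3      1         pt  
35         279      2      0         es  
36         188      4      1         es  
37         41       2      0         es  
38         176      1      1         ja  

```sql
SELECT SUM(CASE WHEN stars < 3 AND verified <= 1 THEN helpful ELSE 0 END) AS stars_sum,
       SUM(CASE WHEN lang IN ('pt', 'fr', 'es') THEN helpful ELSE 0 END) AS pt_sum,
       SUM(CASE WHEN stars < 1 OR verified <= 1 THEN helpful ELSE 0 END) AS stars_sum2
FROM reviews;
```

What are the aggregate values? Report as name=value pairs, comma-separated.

[stars_sum: stars < 3 AND verified <= 1]
review_id=30: ✗
review_id=31: ✗
review_id=32: ✓ → 228
review_id=33: ✗
review_id=34: ✗
review_id=35: ✓ → 279
review_id=36: ✗
review_id=37: ✓ → 41
review_id=38: ✓ → 176
stars_sum = 228 + 279 + 41 + 176 = 724
—
[pt_sum: lang IN ('pt', 'fr', 'es')]
review_id=30: ✗
review_id=31: ✓ → 274
review_id=32: ✗
review_id=33: ✗
review_id=34: ✓ → 65
review_id=35: ✓ → 279
review_id=36: ✓ → 188
review_id=37: ✓ → 41
review_id=38: ✗
pt_sum = 274 + 65 + 279 + 188 + 41 = 847
—
[stars_sum2: stars < 1 OR verified <= 1]
review_id=30: ✓ → 166
review_id=31: ✓ → 274
review_id=32: ✓ → 228
review_id=33: ✓ → 246
review_id=34: ✓ → 65
review_id=35: ✓ → 279
review_id=36: ✓ → 188
review_id=37: ✓ → 41
review_id=38: ✓ → 176
stars_sum2 = 166 + 274 + 228 + 246 + 65 + 279 + 188 + 41 + 176 = 1663

stars_sum=724, pt_sum=847, stars_sum2=1663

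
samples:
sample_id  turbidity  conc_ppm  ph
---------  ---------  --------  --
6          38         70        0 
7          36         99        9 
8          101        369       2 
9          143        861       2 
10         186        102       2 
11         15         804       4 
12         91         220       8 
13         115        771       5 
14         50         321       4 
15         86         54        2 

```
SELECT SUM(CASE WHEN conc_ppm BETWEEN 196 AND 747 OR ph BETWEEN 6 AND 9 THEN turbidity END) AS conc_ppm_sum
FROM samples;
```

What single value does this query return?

sample_id=6: ✗
sample_id=7: ✓ → 36
sample_id=8: ✓ → 101
sample_id=9: ✗
sample_id=10: ✗
sample_id=11: ✗
sample_id=12: ✓ → 91
sample_id=13: ✗
sample_id=14: ✓ → 50
sample_id=15: ✗
conc_ppm_sum = 36 + 101 + 91 + 50 = 278

278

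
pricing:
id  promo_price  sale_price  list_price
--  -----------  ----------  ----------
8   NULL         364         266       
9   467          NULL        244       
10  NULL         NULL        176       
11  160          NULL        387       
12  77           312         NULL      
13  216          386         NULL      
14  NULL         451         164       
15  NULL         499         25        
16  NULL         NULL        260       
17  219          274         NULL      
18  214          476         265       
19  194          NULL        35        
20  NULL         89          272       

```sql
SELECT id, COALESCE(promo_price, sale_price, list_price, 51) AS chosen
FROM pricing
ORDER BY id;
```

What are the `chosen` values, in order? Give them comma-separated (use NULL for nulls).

364, 467, 176, 160, 77, 216, 451, 499, 260, 219, 214, 194, 89

id=8: promo_price=NULL, sale_price=364 → 364
id=9: promo_price=467 → 467
id=10: promo_price=NULL, sale_price=NULL, list_price=176 → 176
id=11: promo_price=160 → 160
id=12: promo_price=77 → 77
id=13: promo_price=216 → 216
id=14: promo_price=NULL, sale_price=451 → 451
id=15: promo_price=NULL, sale_price=499 → 499
id=16: promo_price=NULL, sale_price=NULL, list_price=260 → 260
id=17: promo_price=219 → 219
id=18: promo_price=214 → 214
id=19: promo_price=194 → 194
id=20: promo_price=NULL, sale_price=89 → 89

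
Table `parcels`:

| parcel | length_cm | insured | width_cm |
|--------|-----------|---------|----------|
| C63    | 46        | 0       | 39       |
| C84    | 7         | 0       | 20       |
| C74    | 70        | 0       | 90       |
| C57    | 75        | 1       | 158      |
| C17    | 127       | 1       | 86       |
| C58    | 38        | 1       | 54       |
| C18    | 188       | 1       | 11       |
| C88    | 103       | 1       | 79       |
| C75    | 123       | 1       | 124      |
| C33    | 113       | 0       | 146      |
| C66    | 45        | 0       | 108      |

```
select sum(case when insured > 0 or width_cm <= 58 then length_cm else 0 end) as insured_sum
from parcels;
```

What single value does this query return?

707

parcel=C63: ✓ → 46
parcel=C84: ✓ → 7
parcel=C74: ✗
parcel=C57: ✓ → 75
parcel=C17: ✓ → 127
parcel=C58: ✓ → 38
parcel=C18: ✓ → 188
parcel=C88: ✓ → 103
parcel=C75: ✓ → 123
parcel=C33: ✗
parcel=C66: ✗
insured_sum = 46 + 7 + 75 + 127 + 38 + 188 + 103 + 123 = 707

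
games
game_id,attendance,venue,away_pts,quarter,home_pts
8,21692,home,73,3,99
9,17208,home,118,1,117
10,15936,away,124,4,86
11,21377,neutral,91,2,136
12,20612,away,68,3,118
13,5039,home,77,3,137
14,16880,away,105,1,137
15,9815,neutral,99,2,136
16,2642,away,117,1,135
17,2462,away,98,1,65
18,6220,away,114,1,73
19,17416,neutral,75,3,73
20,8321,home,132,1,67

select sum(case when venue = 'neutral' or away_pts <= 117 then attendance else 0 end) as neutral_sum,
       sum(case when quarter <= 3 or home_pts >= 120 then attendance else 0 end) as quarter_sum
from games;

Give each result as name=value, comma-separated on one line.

[neutral_sum: venue = 'neutral' or away_pts <= 117]
game_id=8: ✓ → 21692
game_id=9: ✗
game_id=10: ✗
game_id=11: ✓ → 21377
game_id=12: ✓ → 20612
game_id=13: ✓ → 5039
game_id=14: ✓ → 16880
game_id=15: ✓ → 9815
game_id=16: ✓ → 2642
game_id=17: ✓ → 2462
game_id=18: ✓ → 6220
game_id=19: ✓ → 17416
game_id=20: ✗
neutral_sum = 21692 + 21377 + 20612 + 5039 + 16880 + 9815 + 2642 + 2462 + 6220 + 17416 = 124155
—
[quarter_sum: quarter <= 3 or home_pts >= 120]
game_id=8: ✓ → 21692
game_id=9: ✓ → 17208
game_id=10: ✗
game_id=11: ✓ → 21377
game_id=12: ✓ → 20612
game_id=13: ✓ → 5039
game_id=14: ✓ → 16880
game_id=15: ✓ → 9815
game_id=16: ✓ → 2642
game_id=17: ✓ → 2462
game_id=18: ✓ → 6220
game_id=19: ✓ → 17416
game_id=20: ✓ → 8321
quarter_sum = 21692 + 17208 + 21377 + 20612 + 5039 + 16880 + 9815 + 2642 + 2462 + 6220 + 17416 + 8321 = 149684

neutral_sum=124155, quarter_sum=149684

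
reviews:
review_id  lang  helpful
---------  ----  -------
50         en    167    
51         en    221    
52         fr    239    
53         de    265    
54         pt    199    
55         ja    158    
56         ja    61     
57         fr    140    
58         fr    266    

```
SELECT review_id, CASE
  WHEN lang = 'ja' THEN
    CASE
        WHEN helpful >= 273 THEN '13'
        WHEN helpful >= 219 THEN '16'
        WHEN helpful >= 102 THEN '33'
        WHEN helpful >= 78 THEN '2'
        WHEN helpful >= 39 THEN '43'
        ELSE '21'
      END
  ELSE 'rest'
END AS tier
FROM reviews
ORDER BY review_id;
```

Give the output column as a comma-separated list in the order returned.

rest, rest, rest, rest, rest, 33, 43, rest, rest

review_id=50: lang='en' → outer ELSE → rest
review_id=51: lang='en' → outer ELSE → rest
review_id=52: lang='fr' → outer ELSE → rest
review_id=53: lang='de' → outer ELSE → rest
review_id=54: lang='pt' → outer ELSE → rest
review_id=55: lang='ja' → inner[helpful >= 102] → 33
review_id=56: lang='ja' → inner[helpful >= 39] → 43
review_id=57: lang='fr' → outer ELSE → rest
review_id=58: lang='fr' → outer ELSE → rest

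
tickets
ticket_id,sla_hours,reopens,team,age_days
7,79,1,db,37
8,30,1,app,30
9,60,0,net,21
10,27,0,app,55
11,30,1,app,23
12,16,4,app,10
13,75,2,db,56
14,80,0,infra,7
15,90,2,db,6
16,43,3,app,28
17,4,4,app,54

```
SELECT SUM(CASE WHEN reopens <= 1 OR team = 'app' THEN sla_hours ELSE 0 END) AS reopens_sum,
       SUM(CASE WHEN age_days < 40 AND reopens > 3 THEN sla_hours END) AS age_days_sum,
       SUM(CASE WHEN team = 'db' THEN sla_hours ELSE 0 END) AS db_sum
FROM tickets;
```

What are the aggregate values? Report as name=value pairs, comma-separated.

[reopens_sum: reopens <= 1 OR team = 'app']
ticket_id=7: ✓ → 79
ticket_id=8: ✓ → 30
ticket_id=9: ✓ → 60
ticket_id=10: ✓ → 27
ticket_id=11: ✓ → 30
ticket_id=12: ✓ → 16
ticket_id=13: ✗
ticket_id=14: ✓ → 80
ticket_id=15: ✗
ticket_id=16: ✓ → 43
ticket_id=17: ✓ → 4
reopens_sum = 79 + 30 + 60 + 27 + 30 + 16 + 80 + 43 + 4 = 369
—
[age_days_sum: age_days < 40 AND reopens > 3]
ticket_id=7: ✗
ticket_id=8: ✗
ticket_id=9: ✗
ticket_id=10: ✗
ticket_id=11: ✗
ticket_id=12: ✓ → 16
ticket_id=13: ✗
ticket_id=14: ✗
ticket_id=15: ✗
ticket_id=16: ✗
ticket_id=17: ✗
age_days_sum = 16
—
[db_sum: team = 'db']
ticket_id=7: ✓ → 79
ticket_id=8: ✗
ticket_id=9: ✗
ticket_id=10: ✗
ticket_id=11: ✗
ticket_id=12: ✗
ticket_id=13: ✓ → 75
ticket_id=14: ✗
ticket_id=15: ✓ → 90
ticket_id=16: ✗
ticket_id=17: ✗
db_sum = 79 + 75 + 90 = 244

reopens_sum=369, age_days_sum=16, db_sum=244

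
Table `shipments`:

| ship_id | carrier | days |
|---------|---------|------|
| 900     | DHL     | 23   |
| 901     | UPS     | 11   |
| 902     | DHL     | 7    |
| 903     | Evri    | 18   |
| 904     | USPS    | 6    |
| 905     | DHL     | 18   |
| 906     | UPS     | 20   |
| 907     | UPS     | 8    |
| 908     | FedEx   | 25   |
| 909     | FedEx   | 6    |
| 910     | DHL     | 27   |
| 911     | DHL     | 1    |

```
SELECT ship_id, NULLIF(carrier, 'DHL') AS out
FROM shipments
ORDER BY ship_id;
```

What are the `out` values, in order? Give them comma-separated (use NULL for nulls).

ship_id=900: carrier=DHL vs DHL: equal → NULL
ship_id=901: carrier=UPS vs DHL: differ → UPS
ship_id=902: carrier=DHL vs DHL: equal → NULL
ship_id=903: carrier=Evri vs DHL: differ → Evri
ship_id=904: carrier=USPS vs DHL: differ → USPS
ship_id=905: carrier=DHL vs DHL: equal → NULL
ship_id=906: carrier=UPS vs DHL: differ → UPS
ship_id=907: carrier=UPS vs DHL: differ → UPS
ship_id=908: carrier=FedEx vs DHL: differ → FedEx
ship_id=909: carrier=FedEx vs DHL: differ → FedEx
ship_id=910: carrier=DHL vs DHL: equal → NULL
ship_id=911: carrier=DHL vs DHL: equal → NULL

NULL, UPS, NULL, Evri, USPS, NULL, UPS, UPS, FedEx, FedEx, NULL, NULL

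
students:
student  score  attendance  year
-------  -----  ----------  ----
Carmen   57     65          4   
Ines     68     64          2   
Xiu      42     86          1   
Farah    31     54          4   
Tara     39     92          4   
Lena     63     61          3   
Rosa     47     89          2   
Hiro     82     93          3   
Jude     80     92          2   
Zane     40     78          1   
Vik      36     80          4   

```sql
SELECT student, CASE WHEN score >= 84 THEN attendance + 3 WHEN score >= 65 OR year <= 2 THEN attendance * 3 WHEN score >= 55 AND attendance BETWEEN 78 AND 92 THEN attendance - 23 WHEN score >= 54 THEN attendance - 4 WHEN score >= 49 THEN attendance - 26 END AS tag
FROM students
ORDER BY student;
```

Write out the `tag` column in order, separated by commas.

student=Carmen: score >= 54 → 61
student=Farah: (no match → NULL) → NULL
student=Hiro: score >= 65 OR year <= 2 → 279
student=Ines: score >= 65 OR year <= 2 → 192
student=Jude: score >= 65 OR year <= 2 → 276
student=Lena: score >= 54 → 57
student=Rosa: score >= 65 OR year <= 2 → 267
student=Tara: (no match → NULL) → NULL
student=Vik: (no match → NULL) → NULL
student=Xiu: score >= 65 OR year <= 2 → 258
student=Zane: score >= 65 OR year <= 2 → 234

61, NULL, 279, 192, 276, 57, 267, NULL, NULL, 258, 234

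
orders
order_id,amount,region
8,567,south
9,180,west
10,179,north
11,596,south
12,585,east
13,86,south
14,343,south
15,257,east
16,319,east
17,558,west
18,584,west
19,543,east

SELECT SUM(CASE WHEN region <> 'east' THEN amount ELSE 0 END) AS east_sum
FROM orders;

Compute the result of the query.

order_id=8: ✓ → 567
order_id=9: ✓ → 180
order_id=10: ✓ → 179
order_id=11: ✓ → 596
order_id=12: ✗
order_id=13: ✓ → 86
order_id=14: ✓ → 343
order_id=15: ✗
order_id=16: ✗
order_id=17: ✓ → 558
order_id=18: ✓ → 584
order_id=19: ✗
east_sum = 567 + 180 + 179 + 596 + 86 + 343 + 558 + 584 = 3093

3093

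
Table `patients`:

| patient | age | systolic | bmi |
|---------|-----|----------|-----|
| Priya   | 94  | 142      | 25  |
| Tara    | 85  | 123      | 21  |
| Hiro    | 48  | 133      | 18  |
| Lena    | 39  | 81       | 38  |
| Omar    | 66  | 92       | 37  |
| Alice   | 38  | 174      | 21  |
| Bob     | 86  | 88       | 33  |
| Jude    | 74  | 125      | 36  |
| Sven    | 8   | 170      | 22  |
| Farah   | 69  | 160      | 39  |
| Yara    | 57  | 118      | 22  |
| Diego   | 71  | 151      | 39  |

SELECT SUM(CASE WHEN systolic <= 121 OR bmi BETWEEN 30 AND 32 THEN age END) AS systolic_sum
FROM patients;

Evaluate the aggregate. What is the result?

patient=Priya: ✗
patient=Tara: ✗
patient=Hiro: ✗
patient=Lena: ✓ → 39
patient=Omar: ✓ → 66
patient=Alice: ✗
patient=Bob: ✓ → 86
patient=Jude: ✗
patient=Sven: ✗
patient=Farah: ✗
patient=Yara: ✓ → 57
patient=Diego: ✗
systolic_sum = 39 + 66 + 86 + 57 = 248

248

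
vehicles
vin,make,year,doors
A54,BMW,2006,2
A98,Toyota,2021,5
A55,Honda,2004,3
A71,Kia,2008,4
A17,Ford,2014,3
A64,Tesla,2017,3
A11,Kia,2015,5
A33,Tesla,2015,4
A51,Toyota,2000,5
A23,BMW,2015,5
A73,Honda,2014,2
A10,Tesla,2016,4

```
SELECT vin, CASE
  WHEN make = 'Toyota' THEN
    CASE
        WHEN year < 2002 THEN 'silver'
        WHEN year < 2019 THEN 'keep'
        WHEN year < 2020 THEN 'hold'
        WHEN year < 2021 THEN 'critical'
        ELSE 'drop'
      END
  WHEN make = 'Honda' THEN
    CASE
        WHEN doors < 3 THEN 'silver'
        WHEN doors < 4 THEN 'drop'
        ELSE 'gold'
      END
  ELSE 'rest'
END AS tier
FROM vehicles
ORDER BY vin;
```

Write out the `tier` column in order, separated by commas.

rest, rest, rest, rest, rest, silver, rest, drop, rest, rest, silver, drop

vin=A10: make='Tesla' → outer ELSE → rest
vin=A11: make='Kia' → outer ELSE → rest
vin=A17: make='Ford' → outer ELSE → rest
vin=A23: make='BMW' → outer ELSE → rest
vin=A33: make='Tesla' → outer ELSE → rest
vin=A51: make='Toyota' → inner[year < 2002] → silver
vin=A54: make='BMW' → outer ELSE → rest
vin=A55: make='Honda' → inner[doors < 4] → drop
vin=A64: make='Tesla' → outer ELSE → rest
vin=A71: make='Kia' → outer ELSE → rest
vin=A73: make='Honda' → inner[doors < 3] → silver
vin=A98: make='Toyota' → inner[ELSE] → drop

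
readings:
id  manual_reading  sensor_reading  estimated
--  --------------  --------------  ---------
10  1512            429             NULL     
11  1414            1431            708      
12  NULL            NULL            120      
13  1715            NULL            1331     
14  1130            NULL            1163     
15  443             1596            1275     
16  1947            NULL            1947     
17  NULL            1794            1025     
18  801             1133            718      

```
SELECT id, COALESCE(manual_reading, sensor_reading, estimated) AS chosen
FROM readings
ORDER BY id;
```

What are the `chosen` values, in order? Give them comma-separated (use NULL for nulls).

1512, 1414, 120, 1715, 1130, 443, 1947, 1794, 801

id=10: manual_reading=1512 → 1512
id=11: manual_reading=1414 → 1414
id=12: manual_reading=NULL, sensor_reading=NULL, estimated=120 → 120
id=13: manual_reading=1715 → 1715
id=14: manual_reading=1130 → 1130
id=15: manual_reading=443 → 443
id=16: manual_reading=1947 → 1947
id=17: manual_reading=NULL, sensor_reading=1794 → 1794
id=18: manual_reading=801 → 801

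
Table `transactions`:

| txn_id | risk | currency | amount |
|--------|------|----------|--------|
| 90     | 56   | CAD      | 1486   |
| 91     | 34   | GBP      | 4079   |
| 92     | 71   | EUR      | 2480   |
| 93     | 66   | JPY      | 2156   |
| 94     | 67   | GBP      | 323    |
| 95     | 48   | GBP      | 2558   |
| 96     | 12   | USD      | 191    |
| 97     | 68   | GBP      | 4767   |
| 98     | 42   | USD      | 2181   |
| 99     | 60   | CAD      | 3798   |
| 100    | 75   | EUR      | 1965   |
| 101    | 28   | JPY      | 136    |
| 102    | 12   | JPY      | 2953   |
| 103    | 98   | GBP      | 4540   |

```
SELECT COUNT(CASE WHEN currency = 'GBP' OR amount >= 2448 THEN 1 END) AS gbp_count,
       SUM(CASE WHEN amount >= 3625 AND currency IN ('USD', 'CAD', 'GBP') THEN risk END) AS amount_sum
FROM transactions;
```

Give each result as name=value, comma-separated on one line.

gbp_count=8, amount_sum=260

[gbp_count: currency = 'GBP' OR amount >= 2448]
txn_id=90: ✗
txn_id=91: ✓ → 1
txn_id=92: ✓ → 1
txn_id=93: ✗
txn_id=94: ✓ → 1
txn_id=95: ✓ → 1
txn_id=96: ✗
txn_id=97: ✓ → 1
txn_id=98: ✗
txn_id=99: ✓ → 1
txn_id=100: ✗
txn_id=101: ✗
txn_id=102: ✓ → 1
txn_id=103: ✓ → 1
gbp_count = COUNT(1, 1, 1, 1, 1, 1, 1, 1) = 8
—
[amount_sum: amount >= 3625 AND currency IN ('USD', 'CAD', 'GBP')]
txn_id=90: ✗
txn_id=91: ✓ → 34
txn_id=92: ✗
txn_id=93: ✗
txn_id=94: ✗
txn_id=95: ✗
txn_id=96: ✗
txn_id=97: ✓ → 68
txn_id=98: ✗
txn_id=99: ✓ → 60
txn_id=100: ✗
txn_id=101: ✗
txn_id=102: ✗
txn_id=103: ✓ → 98
amount_sum = 34 + 68 + 60 + 98 = 260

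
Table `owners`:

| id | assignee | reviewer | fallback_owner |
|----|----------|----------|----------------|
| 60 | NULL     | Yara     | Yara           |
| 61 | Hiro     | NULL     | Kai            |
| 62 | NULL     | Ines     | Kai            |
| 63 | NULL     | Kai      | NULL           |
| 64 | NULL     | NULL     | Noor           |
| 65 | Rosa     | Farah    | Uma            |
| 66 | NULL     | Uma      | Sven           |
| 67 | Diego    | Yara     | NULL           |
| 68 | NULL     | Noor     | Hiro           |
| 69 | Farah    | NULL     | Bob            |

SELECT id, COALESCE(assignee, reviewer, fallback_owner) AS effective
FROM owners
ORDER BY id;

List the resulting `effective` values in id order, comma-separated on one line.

id=60: assignee=NULL, reviewer=Yara → Yara
id=61: assignee=Hiro → Hiro
id=62: assignee=NULL, reviewer=Ines → Ines
id=63: assignee=NULL, reviewer=Kai → Kai
id=64: assignee=NULL, reviewer=NULL, fallback_owner=Noor → Noor
id=65: assignee=Rosa → Rosa
id=66: assignee=NULL, reviewer=Uma → Uma
id=67: assignee=Diego → Diego
id=68: assignee=NULL, reviewer=Noor → Noor
id=69: assignee=Farah → Farah

Yara, Hiro, Ines, Kai, Noor, Rosa, Uma, Diego, Noor, Farah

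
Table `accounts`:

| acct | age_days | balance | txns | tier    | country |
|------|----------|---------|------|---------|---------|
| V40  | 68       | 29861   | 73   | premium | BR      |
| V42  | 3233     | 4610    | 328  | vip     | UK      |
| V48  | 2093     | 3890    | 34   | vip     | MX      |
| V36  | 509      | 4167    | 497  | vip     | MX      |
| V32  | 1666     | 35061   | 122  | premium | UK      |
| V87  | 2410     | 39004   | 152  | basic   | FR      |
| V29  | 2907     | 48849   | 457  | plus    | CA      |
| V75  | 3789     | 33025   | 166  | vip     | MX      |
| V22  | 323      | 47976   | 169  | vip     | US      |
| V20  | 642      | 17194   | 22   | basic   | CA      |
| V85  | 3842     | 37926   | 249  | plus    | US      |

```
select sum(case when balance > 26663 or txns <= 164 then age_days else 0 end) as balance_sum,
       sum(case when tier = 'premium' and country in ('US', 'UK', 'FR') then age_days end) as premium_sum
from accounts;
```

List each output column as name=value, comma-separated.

[balance_sum: balance > 26663 or txns <= 164]
acct=V40: ✓ → 68
acct=V42: ✗
acct=V48: ✓ → 2093
acct=V36: ✗
acct=V32: ✓ → 1666
acct=V87: ✓ → 2410
acct=V29: ✓ → 2907
acct=V75: ✓ → 3789
acct=V22: ✓ → 323
acct=V20: ✓ → 642
acct=V85: ✓ → 3842
balance_sum = 68 + 2093 + 1666 + 2410 + 2907 + 3789 + 323 + 642 + 3842 = 17740
—
[premium_sum: tier = 'premium' and country in ('US', 'UK', 'FR')]
acct=V40: ✗
acct=V42: ✗
acct=V48: ✗
acct=V36: ✗
acct=V32: ✓ → 1666
acct=V87: ✗
acct=V29: ✗
acct=V75: ✗
acct=V22: ✗
acct=V20: ✗
acct=V85: ✗
premium_sum = 1666

balance_sum=17740, premium_sum=1666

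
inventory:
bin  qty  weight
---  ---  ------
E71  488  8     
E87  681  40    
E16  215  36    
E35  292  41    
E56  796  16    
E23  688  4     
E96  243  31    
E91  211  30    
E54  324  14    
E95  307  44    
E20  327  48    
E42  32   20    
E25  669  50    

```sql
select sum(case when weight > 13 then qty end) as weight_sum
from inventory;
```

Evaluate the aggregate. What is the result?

bin=E71: ✗
bin=E87: ✓ → 681
bin=E16: ✓ → 215
bin=E35: ✓ → 292
bin=E56: ✓ → 796
bin=E23: ✗
bin=E96: ✓ → 243
bin=E91: ✓ → 211
bin=E54: ✓ → 324
bin=E95: ✓ → 307
bin=E20: ✓ → 327
bin=E42: ✓ → 32
bin=E25: ✓ → 669
weight_sum = 681 + 215 + 292 + 796 + 243 + 211 + 324 + 307 + 327 + 32 + 669 = 4097

4097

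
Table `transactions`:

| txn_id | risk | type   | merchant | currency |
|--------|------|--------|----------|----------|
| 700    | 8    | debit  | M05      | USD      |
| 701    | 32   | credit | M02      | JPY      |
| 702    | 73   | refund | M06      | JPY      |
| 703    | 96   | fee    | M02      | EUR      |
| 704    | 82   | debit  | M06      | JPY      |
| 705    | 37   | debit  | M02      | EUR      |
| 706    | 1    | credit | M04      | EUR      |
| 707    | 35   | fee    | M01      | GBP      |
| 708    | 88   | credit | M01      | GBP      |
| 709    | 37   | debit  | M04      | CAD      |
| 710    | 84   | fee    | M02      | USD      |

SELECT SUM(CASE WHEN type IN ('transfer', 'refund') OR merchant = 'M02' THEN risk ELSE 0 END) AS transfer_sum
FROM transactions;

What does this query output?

txn_id=700: ✗
txn_id=701: ✓ → 32
txn_id=702: ✓ → 73
txn_id=703: ✓ → 96
txn_id=704: ✗
txn_id=705: ✓ → 37
txn_id=706: ✗
txn_id=707: ✗
txn_id=708: ✗
txn_id=709: ✗
txn_id=710: ✓ → 84
transfer_sum = 32 + 73 + 96 + 37 + 84 = 322

322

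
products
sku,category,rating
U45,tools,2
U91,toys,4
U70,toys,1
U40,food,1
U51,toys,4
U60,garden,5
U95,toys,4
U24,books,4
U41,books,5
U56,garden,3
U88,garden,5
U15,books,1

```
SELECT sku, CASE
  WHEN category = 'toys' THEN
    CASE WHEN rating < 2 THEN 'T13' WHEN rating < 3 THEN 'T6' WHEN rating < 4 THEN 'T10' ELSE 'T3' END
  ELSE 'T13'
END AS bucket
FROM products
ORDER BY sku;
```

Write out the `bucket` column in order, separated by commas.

sku=U15: category='books' → outer ELSE → T13
sku=U24: category='books' → outer ELSE → T13
sku=U40: category='food' → outer ELSE → T13
sku=U41: category='books' → outer ELSE → T13
sku=U45: category='tools' → outer ELSE → T13
sku=U51: category='toys' → inner[ELSE] → T3
sku=U56: category='garden' → outer ELSE → T13
sku=U60: category='garden' → outer ELSE → T13
sku=U70: category='toys' → inner[rating < 2] → T13
sku=U88: category='garden' → outer ELSE → T13
sku=U91: category='toys' → inner[ELSE] → T3
sku=U95: category='toys' → inner[ELSE] → T3

T13, T13, T13, T13, T13, T3, T13, T13, T13, T13, T3, T3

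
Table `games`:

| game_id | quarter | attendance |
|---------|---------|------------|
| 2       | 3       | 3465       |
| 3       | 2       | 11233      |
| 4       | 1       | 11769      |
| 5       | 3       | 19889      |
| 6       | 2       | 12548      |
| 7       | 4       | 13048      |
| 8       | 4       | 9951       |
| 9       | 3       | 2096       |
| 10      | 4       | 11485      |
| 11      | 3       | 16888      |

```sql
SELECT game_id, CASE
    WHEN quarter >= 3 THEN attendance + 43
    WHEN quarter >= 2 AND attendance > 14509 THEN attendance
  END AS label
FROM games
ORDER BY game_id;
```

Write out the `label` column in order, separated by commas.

3508, NULL, NULL, 19932, NULL, 13091, 9994, 2139, 11528, 16931

game_id=2: quarter >= 3 → 3508
game_id=3: (no match → NULL) → NULL
game_id=4: (no match → NULL) → NULL
game_id=5: quarter >= 3 → 19932
game_id=6: (no match → NULL) → NULL
game_id=7: quarter >= 3 → 13091
game_id=8: quarter >= 3 → 9994
game_id=9: quarter >= 3 → 2139
game_id=10: quarter >= 3 → 11528
game_id=11: quarter >= 3 → 16931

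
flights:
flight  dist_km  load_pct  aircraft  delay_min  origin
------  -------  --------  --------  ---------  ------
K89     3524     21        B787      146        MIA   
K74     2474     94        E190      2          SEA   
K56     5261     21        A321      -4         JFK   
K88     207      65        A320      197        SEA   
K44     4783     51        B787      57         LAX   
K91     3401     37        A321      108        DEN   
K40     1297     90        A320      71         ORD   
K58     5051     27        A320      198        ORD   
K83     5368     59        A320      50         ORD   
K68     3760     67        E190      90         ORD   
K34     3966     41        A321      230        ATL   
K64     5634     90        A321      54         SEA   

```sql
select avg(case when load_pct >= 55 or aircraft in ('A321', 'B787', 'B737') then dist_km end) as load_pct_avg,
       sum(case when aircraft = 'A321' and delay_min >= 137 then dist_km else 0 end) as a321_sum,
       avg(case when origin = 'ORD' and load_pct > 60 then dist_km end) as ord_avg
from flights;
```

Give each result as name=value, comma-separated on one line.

load_pct_avg=3606.8181818182, a321_sum=3966, ord_avg=2528.5

[load_pct_avg: load_pct >= 55 or aircraft in ('A321', 'B787', 'B737')]
flight=K89: ✓ → 3524
flight=K74: ✓ → 2474
flight=K56: ✓ → 5261
flight=K88: ✓ → 207
flight=K44: ✓ → 4783
flight=K91: ✓ → 3401
flight=K40: ✓ → 1297
flight=K58: ✗
flight=K83: ✓ → 5368
flight=K68: ✓ → 3760
flight=K34: ✓ → 3966
flight=K64: ✓ → 5634
load_pct_avg = (3524 + 2474 + 5261 + 207 + 4783 + 3401 + 1297 + 5368 + 3760 + 3966 + 5634) / 11 = 3606.8181818182
—
[a321_sum: aircraft = 'A321' and delay_min >= 137]
flight=K89: ✗
flight=K74: ✗
flight=K56: ✗
flight=K88: ✗
flight=K44: ✗
flight=K91: ✗
flight=K40: ✗
flight=K58: ✗
flight=K83: ✗
flight=K68: ✗
flight=K34: ✓ → 3966
flight=K64: ✗
a321_sum = 3966
—
[ord_avg: origin = 'ORD' and load_pct > 60]
flight=K89: ✗
flight=K74: ✗
flight=K56: ✗
flight=K88: ✗
flight=K44: ✗
flight=K91: ✗
flight=K40: ✓ → 1297
flight=K58: ✗
flight=K83: ✗
flight=K68: ✓ → 3760
flight=K34: ✗
flight=K64: ✗
ord_avg = (1297 + 3760) / 2 = 2528.5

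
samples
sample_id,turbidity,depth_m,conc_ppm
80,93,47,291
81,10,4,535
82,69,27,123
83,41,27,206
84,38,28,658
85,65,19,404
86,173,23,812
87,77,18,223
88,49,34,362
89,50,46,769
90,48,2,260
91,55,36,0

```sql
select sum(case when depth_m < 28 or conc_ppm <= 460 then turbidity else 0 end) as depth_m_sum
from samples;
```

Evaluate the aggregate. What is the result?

680

sample_id=80: ✓ → 93
sample_id=81: ✓ → 10
sample_id=82: ✓ → 69
sample_id=83: ✓ → 41
sample_id=84: ✗
sample_id=85: ✓ → 65
sample_id=86: ✓ → 173
sample_id=87: ✓ → 77
sample_id=88: ✓ → 49
sample_id=89: ✗
sample_id=90: ✓ → 48
sample_id=91: ✓ → 55
depth_m_sum = 93 + 10 + 69 + 41 + 65 + 173 + 77 + 49 + 48 + 55 = 680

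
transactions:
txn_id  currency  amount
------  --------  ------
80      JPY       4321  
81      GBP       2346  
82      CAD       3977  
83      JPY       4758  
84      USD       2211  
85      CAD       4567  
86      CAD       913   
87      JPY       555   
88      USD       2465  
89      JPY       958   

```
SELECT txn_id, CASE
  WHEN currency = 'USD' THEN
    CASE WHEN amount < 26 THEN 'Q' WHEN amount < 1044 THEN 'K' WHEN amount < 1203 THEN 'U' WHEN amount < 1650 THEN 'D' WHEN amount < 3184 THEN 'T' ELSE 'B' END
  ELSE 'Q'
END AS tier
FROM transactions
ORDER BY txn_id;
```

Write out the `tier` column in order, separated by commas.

Q, Q, Q, Q, T, Q, Q, Q, T, Q

txn_id=80: currency='JPY' → outer ELSE → Q
txn_id=81: currency='GBP' → outer ELSE → Q
txn_id=82: currency='CAD' → outer ELSE → Q
txn_id=83: currency='JPY' → outer ELSE → Q
txn_id=84: currency='USD' → inner[amount < 3184] → T
txn_id=85: currency='CAD' → outer ELSE → Q
txn_id=86: currency='CAD' → outer ELSE → Q
txn_id=87: currency='JPY' → outer ELSE → Q
txn_id=88: currency='USD' → inner[amount < 3184] → T
txn_id=89: currency='JPY' → outer ELSE → Q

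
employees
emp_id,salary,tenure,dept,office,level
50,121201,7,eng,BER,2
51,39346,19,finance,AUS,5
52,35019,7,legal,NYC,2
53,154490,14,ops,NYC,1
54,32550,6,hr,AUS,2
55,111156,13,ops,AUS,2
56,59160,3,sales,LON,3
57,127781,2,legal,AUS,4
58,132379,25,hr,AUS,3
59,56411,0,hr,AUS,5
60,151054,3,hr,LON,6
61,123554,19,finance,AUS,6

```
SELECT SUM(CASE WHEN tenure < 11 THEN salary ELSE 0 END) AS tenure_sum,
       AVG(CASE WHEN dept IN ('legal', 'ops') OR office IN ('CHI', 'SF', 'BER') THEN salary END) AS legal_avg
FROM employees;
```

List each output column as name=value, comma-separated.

tenure_sum=583176, legal_avg=109929.4

[tenure_sum: tenure < 11]
emp_id=50: ✓ → 121201
emp_id=51: ✗
emp_id=52: ✓ → 35019
emp_id=53: ✗
emp_id=54: ✓ → 32550
emp_id=55: ✗
emp_id=56: ✓ → 59160
emp_id=57: ✓ → 127781
emp_id=58: ✗
emp_id=59: ✓ → 56411
emp_id=60: ✓ → 151054
emp_id=61: ✗
tenure_sum = 121201 + 35019 + 32550 + 59160 + 127781 + 56411 + 151054 = 583176
—
[legal_avg: dept IN ('legal', 'ops') OR office IN ('CHI', 'SF', 'BER')]
emp_id=50: ✓ → 121201
emp_id=51: ✗
emp_id=52: ✓ → 35019
emp_id=53: ✓ → 154490
emp_id=54: ✗
emp_id=55: ✓ → 111156
emp_id=56: ✗
emp_id=57: ✓ → 127781
emp_id=58: ✗
emp_id=59: ✗
emp_id=60: ✗
emp_id=61: ✗
legal_avg = (121201 + 35019 + 154490 + 111156 + 127781) / 5 = 109929.4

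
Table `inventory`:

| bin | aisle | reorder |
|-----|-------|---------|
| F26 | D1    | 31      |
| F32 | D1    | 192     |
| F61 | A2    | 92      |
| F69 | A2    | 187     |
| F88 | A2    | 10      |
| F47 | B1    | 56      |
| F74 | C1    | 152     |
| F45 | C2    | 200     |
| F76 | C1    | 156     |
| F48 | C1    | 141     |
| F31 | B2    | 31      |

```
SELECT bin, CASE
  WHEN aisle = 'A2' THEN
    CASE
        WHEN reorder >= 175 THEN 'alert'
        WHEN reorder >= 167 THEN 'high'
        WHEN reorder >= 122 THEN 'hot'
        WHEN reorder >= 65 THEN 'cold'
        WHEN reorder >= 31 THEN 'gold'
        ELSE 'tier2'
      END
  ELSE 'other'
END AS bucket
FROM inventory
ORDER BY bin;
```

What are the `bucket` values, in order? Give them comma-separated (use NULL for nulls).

bin=F26: aisle='D1' → outer ELSE → other
bin=F31: aisle='B2' → outer ELSE → other
bin=F32: aisle='D1' → outer ELSE → other
bin=F45: aisle='C2' → outer ELSE → other
bin=F47: aisle='B1' → outer ELSE → other
bin=F48: aisle='C1' → outer ELSE → other
bin=F61: aisle='A2' → inner[reorder >= 65] → cold
bin=F69: aisle='A2' → inner[reorder >= 175] → alert
bin=F74: aisle='C1' → outer ELSE → other
bin=F76: aisle='C1' → outer ELSE → other
bin=F88: aisle='A2' → inner[ELSE] → tier2

other, other, other, other, other, other, cold, alert, other, other, tier2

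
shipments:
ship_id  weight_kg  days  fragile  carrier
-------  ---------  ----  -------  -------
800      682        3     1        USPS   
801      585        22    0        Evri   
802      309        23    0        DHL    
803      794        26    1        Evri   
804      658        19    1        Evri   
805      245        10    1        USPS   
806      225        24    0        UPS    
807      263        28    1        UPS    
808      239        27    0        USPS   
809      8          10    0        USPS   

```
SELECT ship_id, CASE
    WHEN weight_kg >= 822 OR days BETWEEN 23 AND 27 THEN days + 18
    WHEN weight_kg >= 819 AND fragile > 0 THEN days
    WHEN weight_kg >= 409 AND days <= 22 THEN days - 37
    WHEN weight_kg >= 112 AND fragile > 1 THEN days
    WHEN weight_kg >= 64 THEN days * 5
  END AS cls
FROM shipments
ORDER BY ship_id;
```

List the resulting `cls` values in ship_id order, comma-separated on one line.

-34, -15, 41, 44, -18, 50, 42, 140, 45, NULL

ship_id=800: weight_kg >= 409 AND days <= 22 → -34
ship_id=801: weight_kg >= 409 AND days <= 22 → -15
ship_id=802: weight_kg >= 822 OR days BETWEEN 23 AND 27 → 41
ship_id=803: weight_kg >= 822 OR days BETWEEN 23 AND 27 → 44
ship_id=804: weight_kg >= 409 AND days <= 22 → -18
ship_id=805: weight_kg >= 64 → 50
ship_id=806: weight_kg >= 822 OR days BETWEEN 23 AND 27 → 42
ship_id=807: weight_kg >= 64 → 140
ship_id=808: weight_kg >= 822 OR days BETWEEN 23 AND 27 → 45
ship_id=809: (no match → NULL) → NULL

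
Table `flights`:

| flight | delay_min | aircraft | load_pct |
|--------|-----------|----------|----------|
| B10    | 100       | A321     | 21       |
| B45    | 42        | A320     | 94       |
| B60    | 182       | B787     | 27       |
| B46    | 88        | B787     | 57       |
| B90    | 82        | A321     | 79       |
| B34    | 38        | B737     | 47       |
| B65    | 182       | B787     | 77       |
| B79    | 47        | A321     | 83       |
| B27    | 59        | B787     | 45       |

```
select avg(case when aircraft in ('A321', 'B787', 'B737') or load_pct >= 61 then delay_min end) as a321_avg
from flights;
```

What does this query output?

91.1111111111

flight=B10: ✓ → 100
flight=B45: ✓ → 42
flight=B60: ✓ → 182
flight=B46: ✓ → 88
flight=B90: ✓ → 82
flight=B34: ✓ → 38
flight=B65: ✓ → 182
flight=B79: ✓ → 47
flight=B27: ✓ → 59
a321_avg = (100 + 42 + 182 + 88 + 82 + 38 + 182 + 47 + 59) / 9 = 91.1111111111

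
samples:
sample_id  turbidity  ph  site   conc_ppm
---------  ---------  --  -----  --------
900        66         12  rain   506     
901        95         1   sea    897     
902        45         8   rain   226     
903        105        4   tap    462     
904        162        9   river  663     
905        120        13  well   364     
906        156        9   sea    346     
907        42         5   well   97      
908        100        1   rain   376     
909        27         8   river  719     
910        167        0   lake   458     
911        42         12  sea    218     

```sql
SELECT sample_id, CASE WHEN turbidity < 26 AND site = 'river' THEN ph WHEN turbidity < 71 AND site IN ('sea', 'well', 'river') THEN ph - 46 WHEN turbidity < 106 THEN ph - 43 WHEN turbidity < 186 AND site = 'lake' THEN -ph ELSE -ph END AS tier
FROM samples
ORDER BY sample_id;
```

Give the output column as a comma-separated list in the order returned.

-31, -42, -35, -39, -9, -13, -9, -41, -42, -38, 0, -34

sample_id=900: turbidity < 106 → -31
sample_id=901: turbidity < 106 → -42
sample_id=902: turbidity < 106 → -35
sample_id=903: turbidity < 106 → -39
sample_id=904: ELSE → -9
sample_id=905: ELSE → -13
sample_id=906: ELSE → -9
sample_id=907: turbidity < 71 AND site IN ('sea', 'well', 'river') → -41
sample_id=908: turbidity < 106 → -42
sample_id=909: turbidity < 71 AND site IN ('sea', 'well', 'river') → -38
sample_id=910: turbidity < 186 AND site = 'lake' → 0
sample_id=911: turbidity < 71 AND site IN ('sea', 'well', 'river') → -34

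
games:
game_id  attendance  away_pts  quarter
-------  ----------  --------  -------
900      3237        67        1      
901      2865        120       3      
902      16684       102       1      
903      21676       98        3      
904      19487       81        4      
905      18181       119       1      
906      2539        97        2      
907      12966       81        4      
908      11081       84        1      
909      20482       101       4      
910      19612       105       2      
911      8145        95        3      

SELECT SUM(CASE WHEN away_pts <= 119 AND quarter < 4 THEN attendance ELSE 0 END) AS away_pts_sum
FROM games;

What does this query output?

game_id=900: ✓ → 3237
game_id=901: ✗
game_id=902: ✓ → 16684
game_id=903: ✓ → 21676
game_id=904: ✗
game_id=905: ✓ → 18181
game_id=906: ✓ → 2539
game_id=907: ✗
game_id=908: ✓ → 11081
game_id=909: ✗
game_id=910: ✓ → 19612
game_id=911: ✓ → 8145
away_pts_sum = 3237 + 16684 + 21676 + 18181 + 2539 + 11081 + 19612 + 8145 = 101155

101155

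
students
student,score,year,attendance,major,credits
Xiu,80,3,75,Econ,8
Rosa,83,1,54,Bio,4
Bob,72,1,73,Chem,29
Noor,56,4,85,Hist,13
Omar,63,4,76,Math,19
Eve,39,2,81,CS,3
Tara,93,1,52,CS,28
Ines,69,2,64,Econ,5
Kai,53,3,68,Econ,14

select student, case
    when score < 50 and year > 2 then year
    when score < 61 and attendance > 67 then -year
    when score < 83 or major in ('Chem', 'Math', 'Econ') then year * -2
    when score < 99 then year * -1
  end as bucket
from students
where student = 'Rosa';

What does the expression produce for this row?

student = Rosa: score=83, year=1, attendance=54, major=Bio, credits=4.
score < 50 and year > 2 → false
score < 61 and attendance > 67 → false
score < 83 or major in ('Chem', 'Math', 'Econ') → false
score < 99 → true → -1

-1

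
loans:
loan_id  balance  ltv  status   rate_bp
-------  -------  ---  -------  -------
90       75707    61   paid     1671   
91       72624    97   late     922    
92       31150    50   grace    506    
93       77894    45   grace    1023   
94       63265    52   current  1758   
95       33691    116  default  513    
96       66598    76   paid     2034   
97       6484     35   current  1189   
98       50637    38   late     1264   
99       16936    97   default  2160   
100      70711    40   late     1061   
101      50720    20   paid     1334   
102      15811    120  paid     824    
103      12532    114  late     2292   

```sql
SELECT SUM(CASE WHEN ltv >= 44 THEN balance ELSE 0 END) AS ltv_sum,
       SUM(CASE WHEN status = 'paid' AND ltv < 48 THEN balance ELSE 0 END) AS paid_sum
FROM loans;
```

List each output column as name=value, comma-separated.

ltv_sum=466208, paid_sum=50720

[ltv_sum: ltv >= 44]
loan_id=90: ✓ → 75707
loan_id=91: ✓ → 72624
loan_id=92: ✓ → 31150
loan_id=93: ✓ → 77894
loan_id=94: ✓ → 63265
loan_id=95: ✓ → 33691
loan_id=96: ✓ → 66598
loan_id=97: ✗
loan_id=98: ✗
loan_id=99: ✓ → 16936
loan_id=100: ✗
loan_id=101: ✗
loan_id=102: ✓ → 15811
loan_id=103: ✓ → 12532
ltv_sum = 75707 + 72624 + 31150 + 77894 + 63265 + 33691 + 66598 + 16936 + 15811 + 12532 = 466208
—
[paid_sum: status = 'paid' AND ltv < 48]
loan_id=90: ✗
loan_id=91: ✗
loan_id=92: ✗
loan_id=93: ✗
loan_id=94: ✗
loan_id=95: ✗
loan_id=96: ✗
loan_id=97: ✗
loan_id=98: ✗
loan_id=99: ✗
loan_id=100: ✗
loan_id=101: ✓ → 50720
loan_id=102: ✗
loan_id=103: ✗
paid_sum = 50720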